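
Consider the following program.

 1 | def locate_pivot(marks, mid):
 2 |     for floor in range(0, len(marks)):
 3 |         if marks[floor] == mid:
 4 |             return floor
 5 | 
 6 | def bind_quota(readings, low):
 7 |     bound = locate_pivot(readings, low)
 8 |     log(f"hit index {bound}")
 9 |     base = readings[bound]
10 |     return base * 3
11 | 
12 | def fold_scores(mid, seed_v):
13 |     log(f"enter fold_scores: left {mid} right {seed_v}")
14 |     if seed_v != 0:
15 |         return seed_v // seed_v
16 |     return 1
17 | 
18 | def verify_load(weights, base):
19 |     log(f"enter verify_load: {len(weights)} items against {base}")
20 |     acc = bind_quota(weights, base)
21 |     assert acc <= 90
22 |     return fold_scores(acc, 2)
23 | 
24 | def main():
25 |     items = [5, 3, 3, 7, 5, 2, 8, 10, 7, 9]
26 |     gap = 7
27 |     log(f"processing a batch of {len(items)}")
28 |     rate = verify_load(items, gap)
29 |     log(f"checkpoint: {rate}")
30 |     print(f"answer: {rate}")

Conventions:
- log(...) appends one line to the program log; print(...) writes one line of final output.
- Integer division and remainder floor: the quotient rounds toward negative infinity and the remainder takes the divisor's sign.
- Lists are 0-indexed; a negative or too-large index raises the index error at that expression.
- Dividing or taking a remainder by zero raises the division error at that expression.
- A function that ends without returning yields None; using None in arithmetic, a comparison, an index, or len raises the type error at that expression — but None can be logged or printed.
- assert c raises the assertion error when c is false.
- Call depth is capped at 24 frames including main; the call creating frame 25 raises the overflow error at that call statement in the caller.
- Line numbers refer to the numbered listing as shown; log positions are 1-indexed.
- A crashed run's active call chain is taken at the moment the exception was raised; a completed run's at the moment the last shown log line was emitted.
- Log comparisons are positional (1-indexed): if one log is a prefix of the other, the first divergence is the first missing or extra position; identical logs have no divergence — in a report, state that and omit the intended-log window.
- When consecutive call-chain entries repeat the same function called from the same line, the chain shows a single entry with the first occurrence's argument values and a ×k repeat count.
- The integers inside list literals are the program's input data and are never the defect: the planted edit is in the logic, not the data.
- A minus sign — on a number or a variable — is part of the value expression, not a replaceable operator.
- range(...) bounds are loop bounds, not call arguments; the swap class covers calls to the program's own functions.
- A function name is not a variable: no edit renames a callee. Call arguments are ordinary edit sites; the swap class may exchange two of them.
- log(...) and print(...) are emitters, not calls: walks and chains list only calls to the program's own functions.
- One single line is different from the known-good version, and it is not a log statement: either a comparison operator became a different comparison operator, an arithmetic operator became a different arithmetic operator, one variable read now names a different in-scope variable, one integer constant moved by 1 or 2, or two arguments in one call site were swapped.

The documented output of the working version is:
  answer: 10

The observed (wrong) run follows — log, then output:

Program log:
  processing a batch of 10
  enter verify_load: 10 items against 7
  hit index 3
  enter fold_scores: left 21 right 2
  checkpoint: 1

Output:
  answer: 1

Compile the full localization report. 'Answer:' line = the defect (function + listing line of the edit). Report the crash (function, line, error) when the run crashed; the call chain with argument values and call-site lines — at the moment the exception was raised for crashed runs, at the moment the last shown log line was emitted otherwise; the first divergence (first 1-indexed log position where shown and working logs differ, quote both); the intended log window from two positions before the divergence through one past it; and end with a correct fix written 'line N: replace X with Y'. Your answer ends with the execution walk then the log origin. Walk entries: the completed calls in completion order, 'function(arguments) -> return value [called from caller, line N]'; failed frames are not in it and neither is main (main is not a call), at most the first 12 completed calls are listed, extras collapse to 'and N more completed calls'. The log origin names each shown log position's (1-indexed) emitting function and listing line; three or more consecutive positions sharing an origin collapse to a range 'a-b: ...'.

Answer: the defect is in fold_scores at line 15.
Key fact: The earliest visible damage is log position 5 — 'checkpoint: 1' rather than the intended 'checkpoint: 10'.
Call chain: main.
First divergence: position 5 — shown 'checkpoint: 1', intended 'checkpoint: 10'.
Intended log window:
  3: hit index 3
  4: enter fold_scores: left 21 right 2
  5: checkpoint: 10
Execution walk:
  locate_pivot([5, 3, 3, 7, 5, 2, 8, 10, 7, 9], 7) -> 3  [called from bind_quota, line 7]
  bind_quota([5, 3, 3, 7, 5, 2, 8, 10, 7, 9], 7) -> 21  [called from verify_load, line 20]
  fold_scores(21, 2) -> 1  [called from verify_load, line 22]
  verify_load([5, 3, 3, 7, 5, 2, 8, 10, 7, 9], 7) -> 1  [called from main, line 28]
Log line origins:
  1: from main, line 27
  2: from verify_load, line 19
  3: from bind_quota, line 8
  4: from fold_scores, line 13
  5: from main, line 29
A correct fix: line 15: replace `seed_v // seed_v` with `mid // seed_v`.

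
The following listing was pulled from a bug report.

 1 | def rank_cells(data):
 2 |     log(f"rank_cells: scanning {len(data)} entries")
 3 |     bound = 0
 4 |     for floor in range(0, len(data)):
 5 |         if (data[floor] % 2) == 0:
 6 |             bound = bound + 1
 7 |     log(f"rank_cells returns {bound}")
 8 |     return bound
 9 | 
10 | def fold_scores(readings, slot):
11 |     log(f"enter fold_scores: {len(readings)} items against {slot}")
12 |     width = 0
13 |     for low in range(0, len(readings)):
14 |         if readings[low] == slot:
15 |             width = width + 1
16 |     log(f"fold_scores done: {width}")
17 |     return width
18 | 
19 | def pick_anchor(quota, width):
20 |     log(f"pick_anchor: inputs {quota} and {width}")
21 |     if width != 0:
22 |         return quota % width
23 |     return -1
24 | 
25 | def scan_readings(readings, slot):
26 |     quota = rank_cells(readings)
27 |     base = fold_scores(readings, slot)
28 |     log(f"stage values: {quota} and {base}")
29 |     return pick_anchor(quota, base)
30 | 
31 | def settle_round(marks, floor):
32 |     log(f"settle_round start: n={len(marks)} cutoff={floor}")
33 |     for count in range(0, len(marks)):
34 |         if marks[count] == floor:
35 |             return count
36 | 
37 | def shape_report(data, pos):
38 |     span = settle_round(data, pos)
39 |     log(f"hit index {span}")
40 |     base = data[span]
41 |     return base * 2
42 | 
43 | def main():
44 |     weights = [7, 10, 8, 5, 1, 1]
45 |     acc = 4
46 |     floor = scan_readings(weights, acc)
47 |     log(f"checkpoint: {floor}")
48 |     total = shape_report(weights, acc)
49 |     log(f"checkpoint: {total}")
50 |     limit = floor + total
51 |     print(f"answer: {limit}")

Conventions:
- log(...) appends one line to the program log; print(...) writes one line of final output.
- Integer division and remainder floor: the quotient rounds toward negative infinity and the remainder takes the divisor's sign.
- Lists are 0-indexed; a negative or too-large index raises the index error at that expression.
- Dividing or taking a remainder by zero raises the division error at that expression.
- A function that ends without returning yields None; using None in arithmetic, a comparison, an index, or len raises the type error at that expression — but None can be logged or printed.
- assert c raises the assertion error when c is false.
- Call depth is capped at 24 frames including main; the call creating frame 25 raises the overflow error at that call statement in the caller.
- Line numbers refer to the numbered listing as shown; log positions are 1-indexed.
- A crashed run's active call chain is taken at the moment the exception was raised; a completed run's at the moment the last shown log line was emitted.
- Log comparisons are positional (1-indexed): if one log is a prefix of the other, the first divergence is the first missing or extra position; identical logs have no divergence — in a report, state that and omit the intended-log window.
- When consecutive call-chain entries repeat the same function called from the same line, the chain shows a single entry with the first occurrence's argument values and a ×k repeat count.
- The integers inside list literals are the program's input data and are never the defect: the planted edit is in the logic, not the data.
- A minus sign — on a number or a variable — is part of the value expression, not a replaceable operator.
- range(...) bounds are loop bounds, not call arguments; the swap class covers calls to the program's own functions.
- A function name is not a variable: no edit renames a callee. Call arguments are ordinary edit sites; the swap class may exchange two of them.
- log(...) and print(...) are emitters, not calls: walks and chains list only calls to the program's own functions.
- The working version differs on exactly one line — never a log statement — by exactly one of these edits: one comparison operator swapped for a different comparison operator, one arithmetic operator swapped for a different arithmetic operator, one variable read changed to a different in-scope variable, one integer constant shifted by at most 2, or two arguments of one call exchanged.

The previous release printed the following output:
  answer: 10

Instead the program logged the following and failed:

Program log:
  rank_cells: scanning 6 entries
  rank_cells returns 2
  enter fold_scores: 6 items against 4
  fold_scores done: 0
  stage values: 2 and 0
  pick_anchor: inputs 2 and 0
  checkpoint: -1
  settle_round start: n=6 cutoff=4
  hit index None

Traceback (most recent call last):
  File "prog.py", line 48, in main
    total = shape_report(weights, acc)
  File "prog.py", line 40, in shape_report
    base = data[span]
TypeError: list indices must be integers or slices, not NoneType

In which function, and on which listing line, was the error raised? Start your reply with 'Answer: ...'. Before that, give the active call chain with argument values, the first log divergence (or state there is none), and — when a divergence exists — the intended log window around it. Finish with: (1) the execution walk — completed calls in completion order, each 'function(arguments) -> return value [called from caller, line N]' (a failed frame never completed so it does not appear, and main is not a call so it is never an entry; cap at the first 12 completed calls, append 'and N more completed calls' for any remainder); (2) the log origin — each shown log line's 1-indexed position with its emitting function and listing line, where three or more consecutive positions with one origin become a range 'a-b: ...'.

Answer: the error was raised in shape_report, line 40.
Key observation: The earliest visible damage is log position 3 — 'enter fold_scores: 6 items against 4' rather than the intended 'enter fold_scores: 6 items against 5'.
Call chain: main -> shape_report([7, 10, 8, 5, 1, 1], 4) (called at line 48).
First divergence: position 3; shown 'enter fold_scores: 6 items against 4' vs intended 'enter fold_scores: 6 items against 5'.
Intended log window:
  1: rank_cells: scanning 6 entries
  2: rank_cells returns 2
  3: enter fold_scores: 6 items against 5
  4: fold_scores done: 1
Execution walk:
  rank_cells([7, 10, 8, 5, 1, 1]) -> 2  [called from scan_readings, line 26]
  fold_scores([7, 10, 8, 5, 1, 1], 4) -> 0  [called from scan_readings, line 27]
  pick_anchor(2, 0) -> -1  [called from scan_readings, line 29]
  scan_readings([7, 10, 8, 5, 1, 1], 4) -> -1  [called from main, line 46]
  settle_round([7, 10, 8, 5, 1, 1], 4) -> None  [called from shape_report, line 38]
Log origin:
  1: logged in rank_cells at line 2
  2: logged in rank_cells at line 7
  3: logged in fold_scores at line 11
  4: logged in fold_scores at line 16
  5: logged in scan_readings at line 28
  6: logged in pick_anchor at line 20
  7: logged in main at line 47
  8: logged in settle_round at line 32
  9: logged in shape_report at line 39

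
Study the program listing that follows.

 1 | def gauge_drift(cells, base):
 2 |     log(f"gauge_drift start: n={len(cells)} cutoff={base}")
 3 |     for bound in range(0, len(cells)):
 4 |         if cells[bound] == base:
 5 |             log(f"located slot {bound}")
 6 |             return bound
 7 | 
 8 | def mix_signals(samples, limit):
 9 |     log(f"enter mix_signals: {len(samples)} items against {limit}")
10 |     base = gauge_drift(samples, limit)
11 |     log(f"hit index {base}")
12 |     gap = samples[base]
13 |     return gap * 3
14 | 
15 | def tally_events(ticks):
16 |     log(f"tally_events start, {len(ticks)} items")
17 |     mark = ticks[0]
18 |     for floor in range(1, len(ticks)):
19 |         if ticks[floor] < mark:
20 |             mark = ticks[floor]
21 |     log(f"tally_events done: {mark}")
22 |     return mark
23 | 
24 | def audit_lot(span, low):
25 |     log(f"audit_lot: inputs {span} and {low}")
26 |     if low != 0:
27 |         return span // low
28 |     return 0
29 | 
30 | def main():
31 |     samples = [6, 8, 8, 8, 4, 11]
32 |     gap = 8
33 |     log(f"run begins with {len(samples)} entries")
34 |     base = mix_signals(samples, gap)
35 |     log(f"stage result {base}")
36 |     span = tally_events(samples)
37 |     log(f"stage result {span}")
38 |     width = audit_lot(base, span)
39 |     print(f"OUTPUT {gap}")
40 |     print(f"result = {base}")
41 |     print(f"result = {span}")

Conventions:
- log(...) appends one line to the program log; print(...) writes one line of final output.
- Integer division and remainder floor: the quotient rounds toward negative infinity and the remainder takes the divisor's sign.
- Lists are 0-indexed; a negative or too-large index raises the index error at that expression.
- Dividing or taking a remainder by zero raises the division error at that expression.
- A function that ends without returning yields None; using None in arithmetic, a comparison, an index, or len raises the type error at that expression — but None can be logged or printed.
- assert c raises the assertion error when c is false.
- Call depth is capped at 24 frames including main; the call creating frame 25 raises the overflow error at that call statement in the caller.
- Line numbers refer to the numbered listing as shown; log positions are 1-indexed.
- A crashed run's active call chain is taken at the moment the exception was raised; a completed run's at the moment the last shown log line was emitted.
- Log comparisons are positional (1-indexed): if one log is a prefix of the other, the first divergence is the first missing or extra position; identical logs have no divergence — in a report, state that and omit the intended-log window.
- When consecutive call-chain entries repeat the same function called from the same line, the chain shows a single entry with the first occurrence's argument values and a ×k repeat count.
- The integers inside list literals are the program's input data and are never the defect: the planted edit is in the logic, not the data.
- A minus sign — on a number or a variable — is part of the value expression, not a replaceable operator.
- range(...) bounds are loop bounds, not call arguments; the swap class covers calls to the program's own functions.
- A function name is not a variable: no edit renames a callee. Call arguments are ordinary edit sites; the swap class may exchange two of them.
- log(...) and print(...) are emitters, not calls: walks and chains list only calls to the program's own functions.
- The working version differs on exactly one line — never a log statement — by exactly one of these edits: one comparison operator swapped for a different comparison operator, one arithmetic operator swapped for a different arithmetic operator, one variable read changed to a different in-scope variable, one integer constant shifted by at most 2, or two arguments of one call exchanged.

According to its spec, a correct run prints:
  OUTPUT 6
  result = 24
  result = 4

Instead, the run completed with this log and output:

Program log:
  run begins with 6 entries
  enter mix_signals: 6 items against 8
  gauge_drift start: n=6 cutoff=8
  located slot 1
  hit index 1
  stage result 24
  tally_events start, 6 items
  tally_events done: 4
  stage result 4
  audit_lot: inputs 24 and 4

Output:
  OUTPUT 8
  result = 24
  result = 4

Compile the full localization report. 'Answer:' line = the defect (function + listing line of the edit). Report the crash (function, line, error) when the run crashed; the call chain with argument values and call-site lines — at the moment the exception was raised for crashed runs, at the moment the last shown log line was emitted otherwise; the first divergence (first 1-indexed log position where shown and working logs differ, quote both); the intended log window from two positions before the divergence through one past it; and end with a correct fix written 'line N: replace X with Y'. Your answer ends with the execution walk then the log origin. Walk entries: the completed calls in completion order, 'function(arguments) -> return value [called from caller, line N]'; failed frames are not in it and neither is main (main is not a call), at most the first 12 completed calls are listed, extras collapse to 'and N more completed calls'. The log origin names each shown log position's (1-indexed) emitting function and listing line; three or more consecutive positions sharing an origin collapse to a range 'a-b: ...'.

Answer: the defect is in main at line 39.
Key fact: Log streams are identical — the defect surfaces only in the printed output.
Call chain: main -> audit_lot(24, 4) (called at line 38).
First divergence: none (the log streams are identical).
Execution walk:
  gauge_drift([6, 8, 8, 8, 4, 11], 8) -> 1  [called from mix_signals, line 10]
  mix_signals([6, 8, 8, 8, 4, 11], 8) -> 24  [called from main, line 34]
  tally_events([6, 8, 8, 8, 4, 11]) -> 4  [called from main, line 36]
  audit_lot(24, 4) -> 6  [called from main, line 38]
Log origins:
  1 — main, line 33
  2 — mix_signals, line 9
  3 — gauge_drift, line 2
  4 — gauge_drift, line 5
  5 — mix_signals, line 11
  6 — main, line 35
  7 — tally_events, line 16
  8 — tally_events, line 21
  9 — main, line 37
  10 — audit_lot, line 25
A correct fix: line 39: replace `gap` with `width`.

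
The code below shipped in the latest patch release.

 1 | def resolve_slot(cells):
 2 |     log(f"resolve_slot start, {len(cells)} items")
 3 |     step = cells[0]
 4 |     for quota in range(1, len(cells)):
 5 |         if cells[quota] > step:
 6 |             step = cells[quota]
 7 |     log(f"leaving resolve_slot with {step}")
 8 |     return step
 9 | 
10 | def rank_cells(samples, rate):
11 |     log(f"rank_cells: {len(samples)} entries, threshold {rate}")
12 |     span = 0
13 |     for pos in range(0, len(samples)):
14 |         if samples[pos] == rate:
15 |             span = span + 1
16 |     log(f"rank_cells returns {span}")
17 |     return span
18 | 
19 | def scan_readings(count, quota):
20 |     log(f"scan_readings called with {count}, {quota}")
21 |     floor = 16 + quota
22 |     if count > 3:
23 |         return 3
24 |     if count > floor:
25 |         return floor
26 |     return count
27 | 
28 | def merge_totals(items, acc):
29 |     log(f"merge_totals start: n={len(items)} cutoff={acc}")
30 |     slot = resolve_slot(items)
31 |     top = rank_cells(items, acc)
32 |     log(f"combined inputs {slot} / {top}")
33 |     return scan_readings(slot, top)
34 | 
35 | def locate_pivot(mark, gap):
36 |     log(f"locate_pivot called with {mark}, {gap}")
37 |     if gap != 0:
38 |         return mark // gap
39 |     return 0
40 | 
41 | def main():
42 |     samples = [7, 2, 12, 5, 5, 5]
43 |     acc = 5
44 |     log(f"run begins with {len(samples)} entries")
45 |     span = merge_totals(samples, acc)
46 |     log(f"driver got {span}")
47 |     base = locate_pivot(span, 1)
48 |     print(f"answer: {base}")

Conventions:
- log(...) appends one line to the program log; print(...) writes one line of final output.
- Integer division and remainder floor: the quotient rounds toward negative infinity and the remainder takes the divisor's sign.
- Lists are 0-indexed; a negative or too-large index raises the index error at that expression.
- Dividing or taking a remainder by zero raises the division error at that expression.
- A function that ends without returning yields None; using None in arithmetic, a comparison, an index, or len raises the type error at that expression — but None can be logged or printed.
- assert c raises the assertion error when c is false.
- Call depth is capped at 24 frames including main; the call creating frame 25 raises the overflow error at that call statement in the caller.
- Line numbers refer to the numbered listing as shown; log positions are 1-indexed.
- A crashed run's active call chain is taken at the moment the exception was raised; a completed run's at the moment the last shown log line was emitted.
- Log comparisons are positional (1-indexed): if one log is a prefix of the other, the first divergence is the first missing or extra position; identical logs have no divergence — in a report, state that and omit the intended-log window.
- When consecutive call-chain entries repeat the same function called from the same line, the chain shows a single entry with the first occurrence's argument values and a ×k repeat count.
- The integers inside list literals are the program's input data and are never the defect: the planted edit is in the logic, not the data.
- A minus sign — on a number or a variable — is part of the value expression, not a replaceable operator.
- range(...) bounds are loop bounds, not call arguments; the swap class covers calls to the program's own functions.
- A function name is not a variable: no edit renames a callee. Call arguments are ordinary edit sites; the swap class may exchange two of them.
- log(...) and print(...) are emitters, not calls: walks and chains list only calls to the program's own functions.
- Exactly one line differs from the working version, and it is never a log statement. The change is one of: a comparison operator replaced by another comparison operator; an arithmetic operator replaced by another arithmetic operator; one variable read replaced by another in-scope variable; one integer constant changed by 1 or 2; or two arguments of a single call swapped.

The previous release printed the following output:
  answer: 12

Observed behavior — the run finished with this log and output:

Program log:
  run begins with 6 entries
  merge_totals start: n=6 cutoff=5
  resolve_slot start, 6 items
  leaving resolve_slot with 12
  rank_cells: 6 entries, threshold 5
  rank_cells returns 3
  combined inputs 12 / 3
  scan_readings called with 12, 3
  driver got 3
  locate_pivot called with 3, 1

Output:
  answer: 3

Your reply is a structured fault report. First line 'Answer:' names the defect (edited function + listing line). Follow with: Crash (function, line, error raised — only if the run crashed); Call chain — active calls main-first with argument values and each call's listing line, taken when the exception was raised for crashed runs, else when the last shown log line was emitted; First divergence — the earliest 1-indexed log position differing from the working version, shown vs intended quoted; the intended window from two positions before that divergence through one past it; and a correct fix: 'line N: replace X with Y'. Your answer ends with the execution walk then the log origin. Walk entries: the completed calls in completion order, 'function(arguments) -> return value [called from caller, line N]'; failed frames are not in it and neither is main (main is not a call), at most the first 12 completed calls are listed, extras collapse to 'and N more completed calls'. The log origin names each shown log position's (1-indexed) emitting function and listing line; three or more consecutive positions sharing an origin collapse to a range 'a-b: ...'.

Answer: the defect is in scan_readings at line 22.
Key fact: Log line 9 is where behavior first shows: 'driver got 3' appears instead of 'driver got 12'.
Call chain: main -> locate_pivot(3, 1) (called at line 47).
First divergence: position 9 — shown 'driver got 3', intended 'driver got 12'.
Intended log window:
  7: combined inputs 12 / 3
  8: scan_readings called with 12, 3
  9: driver got 12
  10: locate_pivot called with 12, 1
Execution walk:
  resolve_slot([7, 2, 12, 5, 5, 5]) -> 12  [called from merge_totals, line 30]
  rank_cells([7, 2, 12, 5, 5, 5], 5) -> 3  [called from merge_totals, line 31]
  scan_readings(12, 3) -> 3  [called from merge_totals, line 33]
  merge_totals([7, 2, 12, 5, 5, 5], 5) -> 3  [called from main, line 45]
  locate_pivot(3, 1) -> 3  [called from main, line 47]
Log line origins:
  1: logged in main at line 44
  2: logged in merge_totals at line 29
  3: logged in resolve_slot at line 2
  4: logged in resolve_slot at line 7
  5: logged in rank_cells at line 11
  6: logged in rank_cells at line 16
  7: logged in merge_totals at line 32
  8: logged in scan_readings at line 20
  9: logged in main at line 46
  10: logged in locate_pivot at line 36
A correct fix: line 22: replace `>` with `<`.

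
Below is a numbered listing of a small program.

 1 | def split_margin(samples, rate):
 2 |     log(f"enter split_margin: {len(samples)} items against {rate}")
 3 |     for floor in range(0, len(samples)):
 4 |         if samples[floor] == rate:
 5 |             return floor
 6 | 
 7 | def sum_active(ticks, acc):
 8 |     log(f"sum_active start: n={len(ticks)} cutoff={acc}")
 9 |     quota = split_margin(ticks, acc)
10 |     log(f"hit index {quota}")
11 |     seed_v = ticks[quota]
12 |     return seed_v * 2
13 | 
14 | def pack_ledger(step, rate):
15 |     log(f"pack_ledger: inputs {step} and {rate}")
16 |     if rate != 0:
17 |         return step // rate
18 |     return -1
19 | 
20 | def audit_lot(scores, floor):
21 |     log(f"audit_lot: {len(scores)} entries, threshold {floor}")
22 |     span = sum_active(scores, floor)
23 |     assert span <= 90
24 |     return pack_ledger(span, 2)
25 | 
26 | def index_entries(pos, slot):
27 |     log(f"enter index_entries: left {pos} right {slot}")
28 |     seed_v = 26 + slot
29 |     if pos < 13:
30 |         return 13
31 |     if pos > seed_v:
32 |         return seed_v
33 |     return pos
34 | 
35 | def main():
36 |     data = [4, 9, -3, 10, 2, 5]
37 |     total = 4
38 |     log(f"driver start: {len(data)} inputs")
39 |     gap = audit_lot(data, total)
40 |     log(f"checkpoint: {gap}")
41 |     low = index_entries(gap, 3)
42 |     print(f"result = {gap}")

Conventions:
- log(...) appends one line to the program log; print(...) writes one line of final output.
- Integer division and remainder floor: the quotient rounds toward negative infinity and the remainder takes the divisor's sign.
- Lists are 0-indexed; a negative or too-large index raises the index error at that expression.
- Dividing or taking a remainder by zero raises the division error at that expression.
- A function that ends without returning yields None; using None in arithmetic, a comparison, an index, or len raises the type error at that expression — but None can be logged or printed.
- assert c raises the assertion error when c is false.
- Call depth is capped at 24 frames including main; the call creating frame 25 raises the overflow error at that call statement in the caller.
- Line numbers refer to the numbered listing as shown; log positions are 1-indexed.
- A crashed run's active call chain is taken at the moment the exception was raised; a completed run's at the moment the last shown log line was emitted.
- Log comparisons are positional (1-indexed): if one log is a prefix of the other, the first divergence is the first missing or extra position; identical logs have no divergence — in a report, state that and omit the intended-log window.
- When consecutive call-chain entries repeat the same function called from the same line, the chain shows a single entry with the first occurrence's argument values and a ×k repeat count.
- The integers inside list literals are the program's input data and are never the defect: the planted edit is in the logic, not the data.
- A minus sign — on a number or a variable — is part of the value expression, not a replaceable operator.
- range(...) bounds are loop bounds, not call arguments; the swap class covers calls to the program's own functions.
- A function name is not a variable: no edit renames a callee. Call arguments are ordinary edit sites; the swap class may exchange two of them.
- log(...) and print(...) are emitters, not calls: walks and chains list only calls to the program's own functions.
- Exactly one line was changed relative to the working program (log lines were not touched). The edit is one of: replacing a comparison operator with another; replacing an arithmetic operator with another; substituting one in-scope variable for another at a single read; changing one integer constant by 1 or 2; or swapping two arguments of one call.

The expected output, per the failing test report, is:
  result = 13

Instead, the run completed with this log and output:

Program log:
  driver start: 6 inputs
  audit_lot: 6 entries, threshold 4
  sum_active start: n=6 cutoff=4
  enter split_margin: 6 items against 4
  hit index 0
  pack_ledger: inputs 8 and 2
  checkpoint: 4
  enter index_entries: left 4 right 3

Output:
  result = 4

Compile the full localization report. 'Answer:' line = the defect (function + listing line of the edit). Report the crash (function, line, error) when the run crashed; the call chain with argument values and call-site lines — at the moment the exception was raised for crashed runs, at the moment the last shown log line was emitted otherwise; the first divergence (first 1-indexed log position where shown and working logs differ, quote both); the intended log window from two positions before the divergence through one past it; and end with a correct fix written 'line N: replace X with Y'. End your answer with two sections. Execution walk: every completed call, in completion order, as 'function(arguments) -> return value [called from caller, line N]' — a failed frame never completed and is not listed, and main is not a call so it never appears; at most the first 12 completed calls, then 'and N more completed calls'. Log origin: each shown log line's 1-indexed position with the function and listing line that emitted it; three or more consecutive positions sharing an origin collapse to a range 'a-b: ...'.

Answer: the defect is in main at line 42.
The tell: Every logged value matches the working version; the printed result is what differs.
Call chain: main -> index_entries(4, 3) (called at line 41).
First divergence: none — the logs agree in full.
Execution walk:
  split_margin([4, 9, -3, 10, 2, 5], 4) -> 0  [called from sum_active, line 9]
  sum_active([4, 9, -3, 10, 2, 5], 4) -> 8  [called from audit_lot, line 22]
  pack_ledger(8, 2) -> 4  [called from audit_lot, line 24]
  audit_lot([4, 9, -3, 10, 2, 5], 4) -> 4  [called from main, line 39]
  index_entries(4, 3) -> 13  [called from main, line 41]
Log origins:
  1: from main, line 38
  2: from audit_lot, line 21
  3: from sum_active, line 8
  4: from split_margin, line 2
  5: from sum_active, line 10
  6: from pack_ledger, line 15
  7: from main, line 40
  8: from index_entries, line 27
A correct fix: line 42: replace `gap` with `low`.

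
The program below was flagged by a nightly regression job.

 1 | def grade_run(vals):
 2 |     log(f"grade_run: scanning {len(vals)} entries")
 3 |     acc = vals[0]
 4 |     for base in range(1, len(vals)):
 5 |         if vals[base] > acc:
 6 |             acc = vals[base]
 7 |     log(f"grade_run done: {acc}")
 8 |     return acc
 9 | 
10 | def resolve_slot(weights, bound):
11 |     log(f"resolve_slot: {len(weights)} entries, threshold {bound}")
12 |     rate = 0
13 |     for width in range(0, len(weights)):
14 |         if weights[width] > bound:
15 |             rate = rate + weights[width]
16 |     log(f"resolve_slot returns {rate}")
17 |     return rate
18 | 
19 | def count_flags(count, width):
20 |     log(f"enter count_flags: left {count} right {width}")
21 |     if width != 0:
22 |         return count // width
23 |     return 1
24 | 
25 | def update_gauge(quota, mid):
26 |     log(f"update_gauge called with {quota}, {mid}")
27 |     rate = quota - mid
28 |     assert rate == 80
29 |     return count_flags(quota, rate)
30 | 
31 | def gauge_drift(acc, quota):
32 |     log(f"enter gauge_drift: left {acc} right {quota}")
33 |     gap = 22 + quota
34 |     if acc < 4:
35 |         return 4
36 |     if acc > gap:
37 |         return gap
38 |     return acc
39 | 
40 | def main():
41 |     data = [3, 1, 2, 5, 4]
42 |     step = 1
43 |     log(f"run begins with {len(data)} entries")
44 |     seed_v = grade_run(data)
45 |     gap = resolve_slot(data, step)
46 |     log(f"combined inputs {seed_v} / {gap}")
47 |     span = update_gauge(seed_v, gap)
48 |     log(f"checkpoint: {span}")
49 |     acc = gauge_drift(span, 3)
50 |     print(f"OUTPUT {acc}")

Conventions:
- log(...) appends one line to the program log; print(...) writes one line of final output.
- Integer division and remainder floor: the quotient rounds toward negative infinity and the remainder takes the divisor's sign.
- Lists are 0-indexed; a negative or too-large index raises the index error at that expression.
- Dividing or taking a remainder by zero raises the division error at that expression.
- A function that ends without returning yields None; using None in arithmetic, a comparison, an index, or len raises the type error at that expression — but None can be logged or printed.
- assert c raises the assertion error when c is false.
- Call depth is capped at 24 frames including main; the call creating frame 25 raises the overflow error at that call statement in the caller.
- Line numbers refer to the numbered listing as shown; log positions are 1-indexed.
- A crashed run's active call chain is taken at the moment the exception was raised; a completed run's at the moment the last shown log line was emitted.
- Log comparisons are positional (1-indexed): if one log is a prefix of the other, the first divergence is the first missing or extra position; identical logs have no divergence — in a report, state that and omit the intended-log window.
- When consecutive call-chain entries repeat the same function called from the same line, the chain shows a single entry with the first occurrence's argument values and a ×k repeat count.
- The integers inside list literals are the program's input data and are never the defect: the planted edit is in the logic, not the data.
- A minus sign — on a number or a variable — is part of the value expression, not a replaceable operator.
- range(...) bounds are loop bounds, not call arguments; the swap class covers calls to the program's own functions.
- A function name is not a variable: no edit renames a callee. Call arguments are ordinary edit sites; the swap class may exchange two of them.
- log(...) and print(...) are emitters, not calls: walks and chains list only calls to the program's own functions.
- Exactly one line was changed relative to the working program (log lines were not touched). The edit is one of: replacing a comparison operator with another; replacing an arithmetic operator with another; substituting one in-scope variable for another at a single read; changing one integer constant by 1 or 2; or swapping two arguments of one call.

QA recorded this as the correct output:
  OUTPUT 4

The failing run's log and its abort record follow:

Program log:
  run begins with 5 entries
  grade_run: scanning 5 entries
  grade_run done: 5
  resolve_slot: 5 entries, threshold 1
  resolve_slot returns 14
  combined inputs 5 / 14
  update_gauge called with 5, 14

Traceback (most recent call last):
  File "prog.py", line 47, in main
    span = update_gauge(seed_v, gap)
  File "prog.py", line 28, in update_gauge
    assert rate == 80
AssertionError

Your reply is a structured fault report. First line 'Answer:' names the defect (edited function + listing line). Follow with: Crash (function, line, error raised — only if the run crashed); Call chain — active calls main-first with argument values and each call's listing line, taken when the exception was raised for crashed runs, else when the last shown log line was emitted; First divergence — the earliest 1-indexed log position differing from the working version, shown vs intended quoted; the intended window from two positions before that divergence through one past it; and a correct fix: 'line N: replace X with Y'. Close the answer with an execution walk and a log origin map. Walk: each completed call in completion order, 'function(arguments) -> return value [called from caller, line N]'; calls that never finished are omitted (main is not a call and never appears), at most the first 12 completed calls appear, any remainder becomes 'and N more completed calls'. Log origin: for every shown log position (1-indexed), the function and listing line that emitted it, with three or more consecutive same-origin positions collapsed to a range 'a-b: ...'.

Answer: the defect is in update_gauge at line 28.
Key observation: After 7 matching log lines the faulty run goes silent, while the working version continues with 'enter count_flags: left 5 right -9'.
Crash: update_gauge, line 28, AssertionError.
Call chain: main -> update_gauge(5, 14) (called at line 47).
First divergence: position 8 (shown log ended at 7 lines; the working version continues: 'enter count_flags: left 5 right -9').
Intended log window:
  6: combined inputs 5 / 14
  7: update_gauge called with 5, 14
  8: enter count_flags: left 5 right -9
  9: checkpoint: -1
Execution walk:
  grade_run([3, 1, 2, 5, 4]) -> 5  [called from main, line 44]
  resolve_slot([3, 1, 2, 5, 4], 1) -> 14  [called from main, line 45]
Log line origins:
  1: emitted by main (line 43)
  2: emitted by grade_run (line 2)
  3: emitted by grade_run (line 7)
  4: emitted by resolve_slot (line 11)
  5: emitted by resolve_slot (line 16)
  6: emitted by main (line 46)
  7: emitted by update_gauge (line 26)
A correct fix: line 28: replace `==` with `<=`.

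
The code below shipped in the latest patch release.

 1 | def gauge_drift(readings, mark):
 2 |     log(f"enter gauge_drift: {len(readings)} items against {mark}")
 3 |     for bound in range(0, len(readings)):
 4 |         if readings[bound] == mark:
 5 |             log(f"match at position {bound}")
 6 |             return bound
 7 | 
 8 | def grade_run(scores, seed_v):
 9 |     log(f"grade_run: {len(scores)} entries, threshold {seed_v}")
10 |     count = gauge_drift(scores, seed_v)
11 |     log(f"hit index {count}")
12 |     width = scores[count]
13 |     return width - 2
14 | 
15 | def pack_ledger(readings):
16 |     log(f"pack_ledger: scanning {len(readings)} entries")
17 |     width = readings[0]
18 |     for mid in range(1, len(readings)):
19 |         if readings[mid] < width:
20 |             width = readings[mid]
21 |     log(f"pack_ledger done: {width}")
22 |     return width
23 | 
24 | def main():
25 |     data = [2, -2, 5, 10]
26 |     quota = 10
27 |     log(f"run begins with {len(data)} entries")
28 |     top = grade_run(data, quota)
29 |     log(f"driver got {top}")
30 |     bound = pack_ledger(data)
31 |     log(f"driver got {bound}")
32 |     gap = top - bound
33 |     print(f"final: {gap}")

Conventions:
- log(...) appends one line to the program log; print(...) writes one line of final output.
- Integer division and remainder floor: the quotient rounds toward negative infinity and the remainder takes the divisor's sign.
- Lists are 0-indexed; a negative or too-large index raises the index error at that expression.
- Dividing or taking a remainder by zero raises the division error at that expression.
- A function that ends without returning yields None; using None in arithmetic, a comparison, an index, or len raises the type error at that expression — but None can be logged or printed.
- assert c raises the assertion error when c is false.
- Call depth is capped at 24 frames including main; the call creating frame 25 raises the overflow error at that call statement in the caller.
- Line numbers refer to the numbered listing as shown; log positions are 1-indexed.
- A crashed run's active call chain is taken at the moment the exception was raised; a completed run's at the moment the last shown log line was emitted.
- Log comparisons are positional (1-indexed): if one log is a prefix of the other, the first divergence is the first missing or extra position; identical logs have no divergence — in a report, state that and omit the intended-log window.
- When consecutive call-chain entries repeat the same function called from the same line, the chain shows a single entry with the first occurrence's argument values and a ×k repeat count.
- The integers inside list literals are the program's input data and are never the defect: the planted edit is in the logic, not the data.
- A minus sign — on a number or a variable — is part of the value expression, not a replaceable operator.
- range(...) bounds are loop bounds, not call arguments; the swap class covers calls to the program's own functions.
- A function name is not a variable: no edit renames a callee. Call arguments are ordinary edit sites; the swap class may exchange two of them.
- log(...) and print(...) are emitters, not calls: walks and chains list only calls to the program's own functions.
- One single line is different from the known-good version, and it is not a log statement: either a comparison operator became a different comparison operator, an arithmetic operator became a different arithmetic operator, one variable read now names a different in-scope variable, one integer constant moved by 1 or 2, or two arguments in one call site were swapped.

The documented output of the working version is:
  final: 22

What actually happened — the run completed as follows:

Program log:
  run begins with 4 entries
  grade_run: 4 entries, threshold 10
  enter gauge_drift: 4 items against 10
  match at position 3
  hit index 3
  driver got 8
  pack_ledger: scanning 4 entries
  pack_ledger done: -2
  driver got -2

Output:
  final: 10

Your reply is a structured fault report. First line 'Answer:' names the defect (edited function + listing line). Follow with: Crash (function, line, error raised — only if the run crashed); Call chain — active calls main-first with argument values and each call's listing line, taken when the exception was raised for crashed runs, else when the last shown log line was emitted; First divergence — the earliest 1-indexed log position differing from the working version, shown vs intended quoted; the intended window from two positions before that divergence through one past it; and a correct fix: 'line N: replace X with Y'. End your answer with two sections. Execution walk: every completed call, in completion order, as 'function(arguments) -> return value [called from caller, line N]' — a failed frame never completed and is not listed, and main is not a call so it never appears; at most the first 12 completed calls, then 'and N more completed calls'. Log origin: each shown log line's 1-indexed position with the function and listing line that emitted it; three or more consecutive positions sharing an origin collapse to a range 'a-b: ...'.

Answer: the defect is in grade_run at line 13.
Core observation: At log position 6 the runs split — shown 'driver got 8', but the working version logs 'driver got 20'.
Call chain: main.
First divergence: position 6 — the shown line 'driver got 8' should read 'driver got 20'.
Intended log window:
  4: match at position 3
  5: hit index 3
  6: driver got 20
  7: pack_ledger: scanning 4 entries
Execution walk:
  gauge_drift([2, -2, 5, 10], 10) -> 3  [called from grade_run, line 10]
  grade_run([2, -2, 5, 10], 10) -> 8  [called from main, line 28]
  pack_ledger([2, -2, 5, 10]) -> -2  [called from main, line 30]
Log origins:
  1: from main, line 27
  2: from grade_run, line 9
  3: from gauge_drift, line 2
  4: from gauge_drift, line 5
  5: from grade_run, line 11
  6: from main, line 29
  7: from pack_ledger, line 16
  8: from pack_ledger, line 21
  9: from main, line 31
A correct fix: line 13: replace `-` with `*`.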